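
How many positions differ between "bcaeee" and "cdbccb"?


Comparing "bcaeee" and "cdbccb" position by position:
  Position 0: 'b' vs 'c' => DIFFER
  Position 1: 'c' vs 'd' => DIFFER
  Position 2: 'a' vs 'b' => DIFFER
  Position 3: 'e' vs 'c' => DIFFER
  Position 4: 'e' vs 'c' => DIFFER
  Position 5: 'e' vs 'b' => DIFFER
Positions that differ: 6

6


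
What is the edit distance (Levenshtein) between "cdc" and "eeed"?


Computing edit distance: "cdc" -> "eeed"
DP table:
           e    e    e    d
      0    1    2    3    4
  c   1    1    2    3    4
  d   2    2    2    3    3
  c   3    3    3    3    4
Edit distance = dp[3][4] = 4

4


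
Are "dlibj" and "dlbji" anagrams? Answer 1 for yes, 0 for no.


Strings: "dlibj", "dlbji"
Sorted first:  bdijl
Sorted second: bdijl
Sorted forms match => anagrams

1


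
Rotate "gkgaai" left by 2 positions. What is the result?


Input: "gkgaai", rotate left by 2
First 2 characters: "gk"
Remaining characters: "gaai"
Concatenate remaining + first: "gaai" + "gk" = "gaaigk"

gaaigk


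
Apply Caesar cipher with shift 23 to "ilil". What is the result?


Caesar cipher: shift "ilil" by 23
  'i' (pos 8) + 23 = pos 5 = 'f'
  'l' (pos 11) + 23 = pos 8 = 'i'
  'i' (pos 8) + 23 = pos 5 = 'f'
  'l' (pos 11) + 23 = pos 8 = 'i'
Result: fifi

fifi


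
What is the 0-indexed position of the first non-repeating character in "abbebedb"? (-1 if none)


Input: abbebedb
Character frequencies:
  'a': 1
  'b': 4
  'd': 1
  'e': 2
Scanning left to right for freq == 1:
  Position 0 ('a'): unique! => answer = 0

0


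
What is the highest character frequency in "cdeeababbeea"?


Input: cdeeababbeea
Character counts:
  'a': 3
  'b': 3
  'c': 1
  'd': 1
  'e': 4
Maximum frequency: 4

4


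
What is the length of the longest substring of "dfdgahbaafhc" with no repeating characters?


Input: "dfdgahbaafhc"
Sliding window (track last position of each char):
  Position 0 ('d'): window [0,0] length 1 -- new best
  Position 1 ('f'): window [0,1] length 2 -- new best
  Position 2 ('d'): repeat (last at 0), move window start to 1
  Position 2 ('d'): window [1,2] length 2
  Position 3 ('g'): window [1,3] length 3 -- new best
  Position 4 ('a'): window [1,4] length 4 -- new best
  Position 5 ('h'): window [1,5] length 5 -- new best
  Position 6 ('b'): window [1,6] length 6 -- new best
  Position 7 ('a'): repeat (last at 4), move window start to 5
  Position 7 ('a'): window [5,7] length 3
  Position 8 ('a'): repeat (last at 7), move window start to 8
  Position 8 ('a'): window [8,8] length 1
  Position 9 ('f'): window [8,9] length 2
  Position 10 ('h'): window [8,10] length 3
  Position 11 ('c'): window [8,11] length 4
Longest substring with no repeats: "fdgahb" with length 6

6


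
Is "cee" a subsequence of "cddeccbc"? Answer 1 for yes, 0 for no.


Check if "cee" is a subsequence of "cddeccbc"
Greedy scan:
  Position 0 ('c'): matches sub[0] = 'c'
  Position 1 ('d'): no match needed
  Position 2 ('d'): no match needed
  Position 3 ('e'): matches sub[1] = 'e'
  Position 4 ('c'): no match needed
  Position 5 ('c'): no match needed
  Position 6 ('b'): no match needed
  Position 7 ('c'): no match needed
Only matched 2/3 characters => not a subsequence

0


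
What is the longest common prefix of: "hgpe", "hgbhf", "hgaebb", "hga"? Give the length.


Words: hgpe, hgbhf, hgaebb, hga
  Position 0: all 'h' => match
  Position 1: all 'g' => match
  Position 2: ('p', 'b', 'a', 'a') => mismatch, stop
LCP = "hg" (length 2)

2


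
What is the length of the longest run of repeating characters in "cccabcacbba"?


Input: "cccabcacbba"
Scanning for longest run:
  Position 1 ('c'): continues run of 'c', length=2
  Position 2 ('c'): continues run of 'c', length=3
  Position 3 ('a'): new char, reset run to 1
  Position 4 ('b'): new char, reset run to 1
  Position 5 ('c'): new char, reset run to 1
  Position 6 ('a'): new char, reset run to 1
  Position 7 ('c'): new char, reset run to 1
  Position 8 ('b'): new char, reset run to 1
  Position 9 ('b'): continues run of 'b', length=2
  Position 10 ('a'): new char, reset run to 1
Longest run: 'c' with length 3

3


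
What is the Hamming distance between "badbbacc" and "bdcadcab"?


Comparing "badbbacc" and "bdcadcab" position by position:
  Position 0: 'b' vs 'b' => same
  Position 1: 'a' vs 'd' => differ
  Position 2: 'd' vs 'c' => differ
  Position 3: 'b' vs 'a' => differ
  Position 4: 'b' vs 'd' => differ
  Position 5: 'a' vs 'c' => differ
  Position 6: 'c' vs 'a' => differ
  Position 7: 'c' vs 'b' => differ
Total differences (Hamming distance): 7

7


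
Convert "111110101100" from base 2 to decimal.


Input: "111110101100" in base 2
Positional expansion:
  Digit '1' (value 1) x 2^11 = 2048
  Digit '1' (value 1) x 2^10 = 1024
  Digit '1' (value 1) x 2^9 = 512
  Digit '1' (value 1) x 2^8 = 256
  Digit '1' (value 1) x 2^7 = 128
  Digit '0' (value 0) x 2^6 = 0
  Digit '1' (value 1) x 2^5 = 32
  Digit '0' (value 0) x 2^4 = 0
  Digit '1' (value 1) x 2^3 = 8
  Digit '1' (value 1) x 2^2 = 4
  Digit '0' (value 0) x 2^1 = 0
  Digit '0' (value 0) x 2^0 = 0
Sum = 4012

4012


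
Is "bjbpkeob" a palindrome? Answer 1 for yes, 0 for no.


Input: bjbpkeob
Reversed: boekpbjb
  Compare pos 0 ('b') with pos 7 ('b'): match
  Compare pos 1 ('j') with pos 6 ('o'): MISMATCH
  Compare pos 2 ('b') with pos 5 ('e'): MISMATCH
  Compare pos 3 ('p') with pos 4 ('k'): MISMATCH
Result: not a palindrome

0


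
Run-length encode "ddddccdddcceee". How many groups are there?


Input: ddddccdddcceee
Scanning for consecutive runs:
  Group 1: 'd' x 4 (positions 0-3)
  Group 2: 'c' x 2 (positions 4-5)
  Group 3: 'd' x 3 (positions 6-8)
  Group 4: 'c' x 2 (positions 9-10)
  Group 5: 'e' x 3 (positions 11-13)
Total groups: 5

5


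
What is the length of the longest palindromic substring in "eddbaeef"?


Input: "eddbaeef"
Checking substrings for palindromes:
  [1:3] "dd" (len 2) => palindrome
  [5:7] "ee" (len 2) => palindrome
Longest palindromic substring: "dd" with length 2

2


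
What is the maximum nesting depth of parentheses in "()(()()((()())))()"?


Input: "()(()()((()())))()"
Tracking depth:
  Position 0 '(': depth becomes 1
  Position 1 ')': depth becomes 0
  Position 2 '(': depth becomes 1
  Position 3 '(': depth becomes 2
  Position 4 ')': depth becomes 1
  Position 5 '(': depth becomes 2
  Position 6 ')': depth becomes 1
  Position 7 '(': depth becomes 2
  Position 8 '(': depth becomes 3
  Position 9 '(': depth becomes 4
  Position 10 ')': depth becomes 3
  Position 11 '(': depth becomes 4
  Position 12 ')': depth becomes 3
  Position 13 ')': depth becomes 2
  Position 14 ')': depth becomes 1
  Position 15 ')': depth becomes 0
  Position 16 '(': depth becomes 1
  Position 17 ')': depth becomes 0
Maximum depth reached: 4

4


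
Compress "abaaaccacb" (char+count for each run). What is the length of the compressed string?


Input: abaaaccacb
Runs:
  'a' x 1 => "a1"
  'b' x 1 => "b1"
  'a' x 3 => "a3"
  'c' x 2 => "c2"
  'a' x 1 => "a1"
  'c' x 1 => "c1"
  'b' x 1 => "b1"
Compressed: "a1b1a3c2a1c1b1"
Compressed length: 14

14


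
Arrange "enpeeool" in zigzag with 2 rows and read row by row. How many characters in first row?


Zigzag "enpeeool" into 2 rows:
Placing characters:
  'e' => row 0
  'n' => row 1
  'p' => row 0
  'e' => row 1
  'e' => row 0
  'o' => row 1
  'o' => row 0
  'l' => row 1
Rows:
  Row 0: "epeo"
  Row 1: "neol"
First row length: 4

4


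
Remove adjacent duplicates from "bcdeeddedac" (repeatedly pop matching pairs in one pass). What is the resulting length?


Input: bcdeeddedac
Stack-based adjacent duplicate removal:
  Read 'b': push. Stack: b
  Read 'c': push. Stack: bc
  Read 'd': push. Stack: bcd
  Read 'e': push. Stack: bcde
  Read 'e': matches stack top 'e' => pop. Stack: bcd
  Read 'd': matches stack top 'd' => pop. Stack: bc
  Read 'd': push. Stack: bcd
  Read 'e': push. Stack: bcde
  Read 'd': push. Stack: bcded
  Read 'a': push. Stack: bcdeda
  Read 'c': push. Stack: bcdedac
Final stack: "bcdedac" (length 7)

7


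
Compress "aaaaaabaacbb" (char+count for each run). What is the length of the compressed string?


Input: aaaaaabaacbb
Runs:
  'a' x 6 => "a6"
  'b' x 1 => "b1"
  'a' x 2 => "a2"
  'c' x 1 => "c1"
  'b' x 2 => "b2"
Compressed: "a6b1a2c1b2"
Compressed length: 10

10


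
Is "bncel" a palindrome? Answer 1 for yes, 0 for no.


Input: bncel
Reversed: lecnb
  Compare pos 0 ('b') with pos 4 ('l'): MISMATCH
  Compare pos 1 ('n') with pos 3 ('e'): MISMATCH
Result: not a palindrome

0


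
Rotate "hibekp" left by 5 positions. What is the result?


Input: "hibekp", rotate left by 5
First 5 characters: "hibek"
Remaining characters: "p"
Concatenate remaining + first: "p" + "hibek" = "phibek"

phibek


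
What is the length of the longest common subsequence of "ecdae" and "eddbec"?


LCS of "ecdae" and "eddbec"
DP table:
           e    d    d    b    e    c
      0    0    0    0    0    0    0
  e   0    1    1    1    1    1    1
  c   0    1    1    1    1    1    2
  d   0    1    2    2    2    2    2
  a   0    1    2    2    2    2    2
  e   0    1    2    2    2    3    3
LCS length = dp[5][6] = 3

3


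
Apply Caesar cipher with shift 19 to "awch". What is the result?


Caesar cipher: shift "awch" by 19
  'a' (pos 0) + 19 = pos 19 = 't'
  'w' (pos 22) + 19 = pos 15 = 'p'
  'c' (pos 2) + 19 = pos 21 = 'v'
  'h' (pos 7) + 19 = pos 0 = 'a'
Result: tpva

tpva


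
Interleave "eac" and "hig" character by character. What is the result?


Interleaving "eac" and "hig":
  Position 0: 'e' from first, 'h' from second => "eh"
  Position 1: 'a' from first, 'i' from second => "ai"
  Position 2: 'c' from first, 'g' from second => "cg"
Result: ehaicg

ehaicg


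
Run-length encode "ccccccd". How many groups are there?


Input: ccccccd
Scanning for consecutive runs:
  Group 1: 'c' x 6 (positions 0-5)
  Group 2: 'd' x 1 (positions 6-6)
Total groups: 2

2


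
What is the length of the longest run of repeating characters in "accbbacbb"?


Input: "accbbacbb"
Scanning for longest run:
  Position 1 ('c'): new char, reset run to 1
  Position 2 ('c'): continues run of 'c', length=2
  Position 3 ('b'): new char, reset run to 1
  Position 4 ('b'): continues run of 'b', length=2
  Position 5 ('a'): new char, reset run to 1
  Position 6 ('c'): new char, reset run to 1
  Position 7 ('b'): new char, reset run to 1
  Position 8 ('b'): continues run of 'b', length=2
Longest run: 'c' with length 2

2


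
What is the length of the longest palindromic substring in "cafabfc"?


Input: "cafabfc"
Checking substrings for palindromes:
  [1:4] "afa" (len 3) => palindrome
Longest palindromic substring: "afa" with length 3

3


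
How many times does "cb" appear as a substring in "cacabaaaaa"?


Searching for "cb" in "cacabaaaaa"
Scanning each position:
  Position 0: "ca" => no
  Position 1: "ac" => no
  Position 2: "ca" => no
  Position 3: "ab" => no
  Position 4: "ba" => no
  Position 5: "aa" => no
  Position 6: "aa" => no
  Position 7: "aa" => no
  Position 8: "aa" => no
Total occurrences: 0

0


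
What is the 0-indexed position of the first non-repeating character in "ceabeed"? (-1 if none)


Input: ceabeed
Character frequencies:
  'a': 1
  'b': 1
  'c': 1
  'd': 1
  'e': 3
Scanning left to right for freq == 1:
  Position 0 ('c'): unique! => answer = 0

0


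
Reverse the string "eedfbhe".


Input: eedfbhe
Reading characters right to left:
  Position 6: 'e'
  Position 5: 'h'
  Position 4: 'b'
  Position 3: 'f'
  Position 2: 'd'
  Position 1: 'e'
  Position 0: 'e'
Reversed: ehbfdee

ehbfdee


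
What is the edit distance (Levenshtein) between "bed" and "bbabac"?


Computing edit distance: "bed" -> "bbabac"
DP table:
           b    b    a    b    a    c
      0    1    2    3    4    5    6
  b   1    0    1    2    3    4    5
  e   2    1    1    2    3    4    5
  d   3    2    2    2    3    4    5
Edit distance = dp[3][6] = 5

5


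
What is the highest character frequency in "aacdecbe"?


Input: aacdecbe
Character counts:
  'a': 2
  'b': 1
  'c': 2
  'd': 1
  'e': 2
Maximum frequency: 2

2


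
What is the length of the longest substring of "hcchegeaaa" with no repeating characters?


Input: "hcchegeaaa"
Sliding window (track last position of each char):
  Position 0 ('h'): window [0,0] length 1 -- new best
  Position 1 ('c'): window [0,1] length 2 -- new best
  Position 2 ('c'): repeat (last at 1), move window start to 2
  Position 2 ('c'): window [2,2] length 1
  Position 3 ('h'): window [2,3] length 2
  Position 4 ('e'): window [2,4] length 3 -- new best
  Position 5 ('g'): window [2,5] length 4 -- new best
  Position 6 ('e'): repeat (last at 4), move window start to 5
  Position 6 ('e'): window [5,6] length 2
  Position 7 ('a'): window [5,7] length 3
  Position 8 ('a'): repeat (last at 7), move window start to 8
  Position 8 ('a'): window [8,8] length 1
  Position 9 ('a'): repeat (last at 8), move window start to 9
  Position 9 ('a'): window [9,9] length 1
Longest substring with no repeats: "cheg" with length 4

4


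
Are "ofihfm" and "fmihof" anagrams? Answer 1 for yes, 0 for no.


Strings: "ofihfm", "fmihof"
Sorted first:  ffhimo
Sorted second: ffhimo
Sorted forms match => anagrams

1


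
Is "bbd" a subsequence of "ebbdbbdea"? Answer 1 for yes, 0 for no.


Check if "bbd" is a subsequence of "ebbdbbdea"
Greedy scan:
  Position 0 ('e'): no match needed
  Position 1 ('b'): matches sub[0] = 'b'
  Position 2 ('b'): matches sub[1] = 'b'
  Position 3 ('d'): matches sub[2] = 'd'
  Position 4 ('b'): no match needed
  Position 5 ('b'): no match needed
  Position 6 ('d'): no match needed
  Position 7 ('e'): no match needed
  Position 8 ('a'): no match needed
All 3 characters matched => is a subsequence

1


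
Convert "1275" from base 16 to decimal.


Input: "1275" in base 16
Positional expansion:
  Digit '1' (value 1) x 16^3 = 4096
  Digit '2' (value 2) x 16^2 = 512
  Digit '7' (value 7) x 16^1 = 112
  Digit '5' (value 5) x 16^0 = 5
Sum = 4725

4725


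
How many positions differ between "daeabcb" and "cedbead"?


Comparing "daeabcb" and "cedbead" position by position:
  Position 0: 'd' vs 'c' => DIFFER
  Position 1: 'a' vs 'e' => DIFFER
  Position 2: 'e' vs 'd' => DIFFER
  Position 3: 'a' vs 'b' => DIFFER
  Position 4: 'b' vs 'e' => DIFFER
  Position 5: 'c' vs 'a' => DIFFER
  Position 6: 'b' vs 'd' => DIFFER
Positions that differ: 7

7


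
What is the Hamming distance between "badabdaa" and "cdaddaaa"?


Comparing "badabdaa" and "cdaddaaa" position by position:
  Position 0: 'b' vs 'c' => differ
  Position 1: 'a' vs 'd' => differ
  Position 2: 'd' vs 'a' => differ
  Position 3: 'a' vs 'd' => differ
  Position 4: 'b' vs 'd' => differ
  Position 5: 'd' vs 'a' => differ
  Position 6: 'a' vs 'a' => same
  Position 7: 'a' vs 'a' => same
Total differences (Hamming distance): 6

6


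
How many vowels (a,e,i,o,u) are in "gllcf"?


Input: gllcf
Checking each character:
  'g' at position 0: consonant
  'l' at position 1: consonant
  'l' at position 2: consonant
  'c' at position 3: consonant
  'f' at position 4: consonant
Total vowels: 0

0


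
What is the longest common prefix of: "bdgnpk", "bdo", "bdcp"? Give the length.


Words: bdgnpk, bdo, bdcp
  Position 0: all 'b' => match
  Position 1: all 'd' => match
  Position 2: ('g', 'o', 'c') => mismatch, stop
LCP = "bd" (length 2)

2


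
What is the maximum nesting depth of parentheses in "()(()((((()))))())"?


Input: "()(()((((()))))())"
Tracking depth:
  Position 0 '(': depth becomes 1
  Position 1 ')': depth becomes 0
  Position 2 '(': depth becomes 1
  Position 3 '(': depth becomes 2
  Position 4 ')': depth becomes 1
  Position 5 '(': depth becomes 2
  Position 6 '(': depth becomes 3
  Position 7 '(': depth becomes 4
  Position 8 '(': depth becomes 5
  Position 9 '(': depth becomes 6
  Position 10 ')': depth becomes 5
  Position 11 ')': depth becomes 4
  Position 12 ')': depth becomes 3
  Position 13 ')': depth becomes 2
  Position 14 ')': depth becomes 1
  Position 15 '(': depth becomes 2
  Position 16 ')': depth becomes 1
  Position 17 ')': depth becomes 0
Maximum depth reached: 6

6


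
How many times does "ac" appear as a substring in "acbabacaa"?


Searching for "ac" in "acbabacaa"
Scanning each position:
  Position 0: "ac" => MATCH
  Position 1: "cb" => no
  Position 2: "ba" => no
  Position 3: "ab" => no
  Position 4: "ba" => no
  Position 5: "ac" => MATCH
  Position 6: "ca" => no
  Position 7: "aa" => no
Total occurrences: 2

2


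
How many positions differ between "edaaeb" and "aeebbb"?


Comparing "edaaeb" and "aeebbb" position by position:
  Position 0: 'e' vs 'a' => DIFFER
  Position 1: 'd' vs 'e' => DIFFER
  Position 2: 'a' vs 'e' => DIFFER
  Position 3: 'a' vs 'b' => DIFFER
  Position 4: 'e' vs 'b' => DIFFER
  Position 5: 'b' vs 'b' => same
Positions that differ: 5

5


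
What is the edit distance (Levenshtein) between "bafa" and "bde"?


Computing edit distance: "bafa" -> "bde"
DP table:
           b    d    e
      0    1    2    3
  b   1    0    1    2
  a   2    1    1    2
  f   3    2    2    2
  a   4    3    3    3
Edit distance = dp[4][3] = 3

3


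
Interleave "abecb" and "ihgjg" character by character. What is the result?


Interleaving "abecb" and "ihgjg":
  Position 0: 'a' from first, 'i' from second => "ai"
  Position 1: 'b' from first, 'h' from second => "bh"
  Position 2: 'e' from first, 'g' from second => "eg"
  Position 3: 'c' from first, 'j' from second => "cj"
  Position 4: 'b' from first, 'g' from second => "bg"
Result: aibhegcjbg

aibhegcjbg


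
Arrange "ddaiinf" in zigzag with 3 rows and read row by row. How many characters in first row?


Zigzag "ddaiinf" into 3 rows:
Placing characters:
  'd' => row 0
  'd' => row 1
  'a' => row 2
  'i' => row 1
  'i' => row 0
  'n' => row 1
  'f' => row 2
Rows:
  Row 0: "di"
  Row 1: "din"
  Row 2: "af"
First row length: 2

2


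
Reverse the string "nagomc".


Input: nagomc
Reading characters right to left:
  Position 5: 'c'
  Position 4: 'm'
  Position 3: 'o'
  Position 2: 'g'
  Position 1: 'a'
  Position 0: 'n'
Reversed: cmogan

cmogan


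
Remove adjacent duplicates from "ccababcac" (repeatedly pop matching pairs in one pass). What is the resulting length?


Input: ccababcac
Stack-based adjacent duplicate removal:
  Read 'c': push. Stack: c
  Read 'c': matches stack top 'c' => pop. Stack: (empty)
  Read 'a': push. Stack: a
  Read 'b': push. Stack: ab
  Read 'a': push. Stack: aba
  Read 'b': push. Stack: abab
  Read 'c': push. Stack: ababc
  Read 'a': push. Stack: ababca
  Read 'c': push. Stack: ababcac
Final stack: "ababcac" (length 7)

7


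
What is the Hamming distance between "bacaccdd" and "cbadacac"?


Comparing "bacaccdd" and "cbadacac" position by position:
  Position 0: 'b' vs 'c' => differ
  Position 1: 'a' vs 'b' => differ
  Position 2: 'c' vs 'a' => differ
  Position 3: 'a' vs 'd' => differ
  Position 4: 'c' vs 'a' => differ
  Position 5: 'c' vs 'c' => same
  Position 6: 'd' vs 'a' => differ
  Position 7: 'd' vs 'c' => differ
Total differences (Hamming distance): 7

7


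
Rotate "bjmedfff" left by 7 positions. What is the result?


Input: "bjmedfff", rotate left by 7
First 7 characters: "bjmedff"
Remaining characters: "f"
Concatenate remaining + first: "f" + "bjmedff" = "fbjmedff"

fbjmedff


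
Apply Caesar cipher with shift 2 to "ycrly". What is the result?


Caesar cipher: shift "ycrly" by 2
  'y' (pos 24) + 2 = pos 0 = 'a'
  'c' (pos 2) + 2 = pos 4 = 'e'
  'r' (pos 17) + 2 = pos 19 = 't'
  'l' (pos 11) + 2 = pos 13 = 'n'
  'y' (pos 24) + 2 = pos 0 = 'a'
Result: aetna

aetna


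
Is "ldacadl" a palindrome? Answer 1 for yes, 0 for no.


Input: ldacadl
Reversed: ldacadl
  Compare pos 0 ('l') with pos 6 ('l'): match
  Compare pos 1 ('d') with pos 5 ('d'): match
  Compare pos 2 ('a') with pos 4 ('a'): match
Result: palindrome

1


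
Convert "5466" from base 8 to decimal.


Input: "5466" in base 8
Positional expansion:
  Digit '5' (value 5) x 8^3 = 2560
  Digit '4' (value 4) x 8^2 = 256
  Digit '6' (value 6) x 8^1 = 48
  Digit '6' (value 6) x 8^0 = 6
Sum = 2870

2870


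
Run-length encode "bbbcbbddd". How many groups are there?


Input: bbbcbbddd
Scanning for consecutive runs:
  Group 1: 'b' x 3 (positions 0-2)
  Group 2: 'c' x 1 (positions 3-3)
  Group 3: 'b' x 2 (positions 4-5)
  Group 4: 'd' x 3 (positions 6-8)
Total groups: 4

4


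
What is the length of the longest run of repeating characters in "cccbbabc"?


Input: "cccbbabc"
Scanning for longest run:
  Position 1 ('c'): continues run of 'c', length=2
  Position 2 ('c'): continues run of 'c', length=3
  Position 3 ('b'): new char, reset run to 1
  Position 4 ('b'): continues run of 'b', length=2
  Position 5 ('a'): new char, reset run to 1
  Position 6 ('b'): new char, reset run to 1
  Position 7 ('c'): new char, reset run to 1
Longest run: 'c' with length 3

3


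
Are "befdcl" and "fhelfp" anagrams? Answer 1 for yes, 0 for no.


Strings: "befdcl", "fhelfp"
Sorted first:  bcdefl
Sorted second: effhlp
Differ at position 0: 'b' vs 'e' => not anagrams

0


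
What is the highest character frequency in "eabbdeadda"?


Input: eabbdeadda
Character counts:
  'a': 3
  'b': 2
  'd': 3
  'e': 2
Maximum frequency: 3

3


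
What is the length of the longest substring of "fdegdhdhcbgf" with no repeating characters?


Input: "fdegdhdhcbgf"
Sliding window (track last position of each char):
  Position 0 ('f'): window [0,0] length 1 -- new best
  Position 1 ('d'): window [0,1] length 2 -- new best
  Position 2 ('e'): window [0,2] length 3 -- new best
  Position 3 ('g'): window [0,3] length 4 -- new best
  Position 4 ('d'): repeat (last at 1), move window start to 2
  Position 4 ('d'): window [2,4] length 3
  Position 5 ('h'): window [2,5] length 4
  Position 6 ('d'): repeat (last at 4), move window start to 5
  Position 6 ('d'): window [5,6] length 2
  Position 7 ('h'): repeat (last at 5), move window start to 6
  Position 7 ('h'): window [6,7] length 2
  Position 8 ('c'): window [6,8] length 3
  Position 9 ('b'): window [6,9] length 4
  Position 10 ('g'): window [6,10] length 5 -- new best
  Position 11 ('f'): window [6,11] length 6 -- new best
Longest substring with no repeats: "dhcbgf" with length 6

6


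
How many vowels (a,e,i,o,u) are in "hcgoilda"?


Input: hcgoilda
Checking each character:
  'h' at position 0: consonant
  'c' at position 1: consonant
  'g' at position 2: consonant
  'o' at position 3: vowel (running total: 1)
  'i' at position 4: vowel (running total: 2)
  'l' at position 5: consonant
  'd' at position 6: consonant
  'a' at position 7: vowel (running total: 3)
Total vowels: 3

3


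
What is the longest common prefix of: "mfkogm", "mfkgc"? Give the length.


Words: mfkogm, mfkgc
  Position 0: all 'm' => match
  Position 1: all 'f' => match
  Position 2: all 'k' => match
  Position 3: ('o', 'g') => mismatch, stop
LCP = "mfk" (length 3)

3


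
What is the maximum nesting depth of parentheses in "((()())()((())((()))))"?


Input: "((()())()((())((()))))"
Tracking depth:
  Position 0 '(': depth becomes 1
  Position 1 '(': depth becomes 2
  Position 2 '(': depth becomes 3
  Position 3 ')': depth becomes 2
  Position 4 '(': depth becomes 3
  Position 5 ')': depth becomes 2
  Position 6 ')': depth becomes 1
  Position 7 '(': depth becomes 2
  Position 8 ')': depth becomes 1
  Position 9 '(': depth becomes 2
  Position 10 '(': depth becomes 3
  Position 11 '(': depth becomes 4
  Position 12 ')': depth becomes 3
  Position 13 ')': depth becomes 2
  Position 14 '(': depth becomes 3
  Position 15 '(': depth becomes 4
  Position 16 '(': depth becomes 5
  Position 17 ')': depth becomes 4
  Position 18 ')': depth becomes 3
  Position 19 ')': depth becomes 2
  Position 20 ')': depth becomes 1
  Position 21 ')': depth becomes 0
Maximum depth reached: 5

5


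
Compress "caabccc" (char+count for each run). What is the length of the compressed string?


Input: caabccc
Runs:
  'c' x 1 => "c1"
  'a' x 2 => "a2"
  'b' x 1 => "b1"
  'c' x 3 => "c3"
Compressed: "c1a2b1c3"
Compressed length: 8

8


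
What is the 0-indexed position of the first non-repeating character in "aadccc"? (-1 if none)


Input: aadccc
Character frequencies:
  'a': 2
  'c': 3
  'd': 1
Scanning left to right for freq == 1:
  Position 0 ('a'): freq=2, skip
  Position 1 ('a'): freq=2, skip
  Position 2 ('d'): unique! => answer = 2

2


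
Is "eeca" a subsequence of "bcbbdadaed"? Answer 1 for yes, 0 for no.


Check if "eeca" is a subsequence of "bcbbdadaed"
Greedy scan:
  Position 0 ('b'): no match needed
  Position 1 ('c'): no match needed
  Position 2 ('b'): no match needed
  Position 3 ('b'): no match needed
  Position 4 ('d'): no match needed
  Position 5 ('a'): no match needed
  Position 6 ('d'): no match needed
  Position 7 ('a'): no match needed
  Position 8 ('e'): matches sub[0] = 'e'
  Position 9 ('d'): no match needed
Only matched 1/4 characters => not a subsequence

0


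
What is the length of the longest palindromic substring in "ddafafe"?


Input: "ddafafe"
Checking substrings for palindromes:
  [2:5] "afa" (len 3) => palindrome
  [3:6] "faf" (len 3) => palindrome
  [0:2] "dd" (len 2) => palindrome
Longest palindromic substring: "afa" with length 3

3


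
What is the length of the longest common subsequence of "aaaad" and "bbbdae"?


LCS of "aaaad" and "bbbdae"
DP table:
           b    b    b    d    a    e
      0    0    0    0    0    0    0
  a   0    0    0    0    0    1    1
  a   0    0    0    0    0    1    1
  a   0    0    0    0    0    1    1
  a   0    0    0    0    0    1    1
  d   0    0    0    0    1    1    1
LCS length = dp[5][6] = 1

1


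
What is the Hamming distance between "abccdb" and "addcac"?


Comparing "abccdb" and "addcac" position by position:
  Position 0: 'a' vs 'a' => same
  Position 1: 'b' vs 'd' => differ
  Position 2: 'c' vs 'd' => differ
  Position 3: 'c' vs 'c' => same
  Position 4: 'd' vs 'a' => differ
  Position 5: 'b' vs 'c' => differ
Total differences (Hamming distance): 4

4


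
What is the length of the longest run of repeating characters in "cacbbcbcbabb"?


Input: "cacbbcbcbabb"
Scanning for longest run:
  Position 1 ('a'): new char, reset run to 1
  Position 2 ('c'): new char, reset run to 1
  Position 3 ('b'): new char, reset run to 1
  Position 4 ('b'): continues run of 'b', length=2
  Position 5 ('c'): new char, reset run to 1
  Position 6 ('b'): new char, reset run to 1
  Position 7 ('c'): new char, reset run to 1
  Position 8 ('b'): new char, reset run to 1
  Position 9 ('a'): new char, reset run to 1
  Position 10 ('b'): new char, reset run to 1
  Position 11 ('b'): continues run of 'b', length=2
Longest run: 'b' with length 2

2


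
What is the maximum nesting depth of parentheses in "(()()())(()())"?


Input: "(()()())(()())"
Tracking depth:
  Position 0 '(': depth becomes 1
  Position 1 '(': depth becomes 2
  Position 2 ')': depth becomes 1
  Position 3 '(': depth becomes 2
  Position 4 ')': depth becomes 1
  Position 5 '(': depth becomes 2
  Position 6 ')': depth becomes 1
  Position 7 ')': depth becomes 0
  Position 8 '(': depth becomes 1
  Position 9 '(': depth becomes 2
  Position 10 ')': depth becomes 1
  Position 11 '(': depth becomes 2
  Position 12 ')': depth becomes 1
  Position 13 ')': depth becomes 0
Maximum depth reached: 2

2


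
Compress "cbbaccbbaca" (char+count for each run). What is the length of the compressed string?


Input: cbbaccbbaca
Runs:
  'c' x 1 => "c1"
  'b' x 2 => "b2"
  'a' x 1 => "a1"
  'c' x 2 => "c2"
  'b' x 2 => "b2"
  'a' x 1 => "a1"
  'c' x 1 => "c1"
  'a' x 1 => "a1"
Compressed: "c1b2a1c2b2a1c1a1"
Compressed length: 16

16


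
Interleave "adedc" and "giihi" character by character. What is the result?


Interleaving "adedc" and "giihi":
  Position 0: 'a' from first, 'g' from second => "ag"
  Position 1: 'd' from first, 'i' from second => "di"
  Position 2: 'e' from first, 'i' from second => "ei"
  Position 3: 'd' from first, 'h' from second => "dh"
  Position 4: 'c' from first, 'i' from second => "ci"
Result: agdieidhci

agdieidhci


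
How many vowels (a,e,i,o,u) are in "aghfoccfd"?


Input: aghfoccfd
Checking each character:
  'a' at position 0: vowel (running total: 1)
  'g' at position 1: consonant
  'h' at position 2: consonant
  'f' at position 3: consonant
  'o' at position 4: vowel (running total: 2)
  'c' at position 5: consonant
  'c' at position 6: consonant
  'f' at position 7: consonant
  'd' at position 8: consonant
Total vowels: 2

2


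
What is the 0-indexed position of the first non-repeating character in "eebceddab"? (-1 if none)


Input: eebceddab
Character frequencies:
  'a': 1
  'b': 2
  'c': 1
  'd': 2
  'e': 3
Scanning left to right for freq == 1:
  Position 0 ('e'): freq=3, skip
  Position 1 ('e'): freq=3, skip
  Position 2 ('b'): freq=2, skip
  Position 3 ('c'): unique! => answer = 3

3


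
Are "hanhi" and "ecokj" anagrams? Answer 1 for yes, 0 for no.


Strings: "hanhi", "ecokj"
Sorted first:  ahhin
Sorted second: cejko
Differ at position 0: 'a' vs 'c' => not anagrams

0


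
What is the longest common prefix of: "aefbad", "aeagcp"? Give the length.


Words: aefbad, aeagcp
  Position 0: all 'a' => match
  Position 1: all 'e' => match
  Position 2: ('f', 'a') => mismatch, stop
LCP = "ae" (length 2)

2


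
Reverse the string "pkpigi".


Input: pkpigi
Reading characters right to left:
  Position 5: 'i'
  Position 4: 'g'
  Position 3: 'i'
  Position 2: 'p'
  Position 1: 'k'
  Position 0: 'p'
Reversed: igipkp

igipkp


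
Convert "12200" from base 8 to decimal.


Input: "12200" in base 8
Positional expansion:
  Digit '1' (value 1) x 8^4 = 4096
  Digit '2' (value 2) x 8^3 = 1024
  Digit '2' (value 2) x 8^2 = 128
  Digit '0' (value 0) x 8^1 = 0
  Digit '0' (value 0) x 8^0 = 0
Sum = 5248

5248


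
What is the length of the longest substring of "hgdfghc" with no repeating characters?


Input: "hgdfghc"
Sliding window (track last position of each char):
  Position 0 ('h'): window [0,0] length 1 -- new best
  Position 1 ('g'): window [0,1] length 2 -- new best
  Position 2 ('d'): window [0,2] length 3 -- new best
  Position 3 ('f'): window [0,3] length 4 -- new best
  Position 4 ('g'): repeat (last at 1), move window start to 2
  Position 4 ('g'): window [2,4] length 3
  Position 5 ('h'): window [2,5] length 4
  Position 6 ('c'): window [2,6] length 5 -- new best
Longest substring with no repeats: "dfghc" with length 5

5


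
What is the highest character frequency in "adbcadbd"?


Input: adbcadbd
Character counts:
  'a': 2
  'b': 2
  'c': 1
  'd': 3
Maximum frequency: 3

3


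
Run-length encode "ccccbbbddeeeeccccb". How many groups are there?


Input: ccccbbbddeeeeccccb
Scanning for consecutive runs:
  Group 1: 'c' x 4 (positions 0-3)
  Group 2: 'b' x 3 (positions 4-6)
  Group 3: 'd' x 2 (positions 7-8)
  Group 4: 'e' x 4 (positions 9-12)
  Group 5: 'c' x 4 (positions 13-16)
  Group 6: 'b' x 1 (positions 17-17)
Total groups: 6

6


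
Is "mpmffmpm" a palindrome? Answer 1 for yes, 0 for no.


Input: mpmffmpm
Reversed: mpmffmpm
  Compare pos 0 ('m') with pos 7 ('m'): match
  Compare pos 1 ('p') with pos 6 ('p'): match
  Compare pos 2 ('m') with pos 5 ('m'): match
  Compare pos 3 ('f') with pos 4 ('f'): match
Result: palindrome

1


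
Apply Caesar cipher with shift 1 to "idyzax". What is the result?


Caesar cipher: shift "idyzax" by 1
  'i' (pos 8) + 1 = pos 9 = 'j'
  'd' (pos 3) + 1 = pos 4 = 'e'
  'y' (pos 24) + 1 = pos 25 = 'z'
  'z' (pos 25) + 1 = pos 0 = 'a'
  'a' (pos 0) + 1 = pos 1 = 'b'
  'x' (pos 23) + 1 = pos 24 = 'y'
Result: jezaby

jezaby


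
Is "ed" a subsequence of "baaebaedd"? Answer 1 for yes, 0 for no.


Check if "ed" is a subsequence of "baaebaedd"
Greedy scan:
  Position 0 ('b'): no match needed
  Position 1 ('a'): no match needed
  Position 2 ('a'): no match needed
  Position 3 ('e'): matches sub[0] = 'e'
  Position 4 ('b'): no match needed
  Position 5 ('a'): no match needed
  Position 6 ('e'): no match needed
  Position 7 ('d'): matches sub[1] = 'd'
  Position 8 ('d'): no match needed
All 2 characters matched => is a subsequence

1


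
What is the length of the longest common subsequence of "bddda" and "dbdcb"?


LCS of "bddda" and "dbdcb"
DP table:
           d    b    d    c    b
      0    0    0    0    0    0
  b   0    0    1    1    1    1
  d   0    1    1    2    2    2
  d   0    1    1    2    2    2
  d   0    1    1    2    2    2
  a   0    1    1    2    2    2
LCS length = dp[5][5] = 2

2


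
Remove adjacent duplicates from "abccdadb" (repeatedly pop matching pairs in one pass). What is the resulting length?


Input: abccdadb
Stack-based adjacent duplicate removal:
  Read 'a': push. Stack: a
  Read 'b': push. Stack: ab
  Read 'c': push. Stack: abc
  Read 'c': matches stack top 'c' => pop. Stack: ab
  Read 'd': push. Stack: abd
  Read 'a': push. Stack: abda
  Read 'd': push. Stack: abdad
  Read 'b': push. Stack: abdadb
Final stack: "abdadb" (length 6)

6


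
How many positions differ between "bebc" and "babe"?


Comparing "bebc" and "babe" position by position:
  Position 0: 'b' vs 'b' => same
  Position 1: 'e' vs 'a' => DIFFER
  Position 2: 'b' vs 'b' => same
  Position 3: 'c' vs 'e' => DIFFER
Positions that differ: 2

2


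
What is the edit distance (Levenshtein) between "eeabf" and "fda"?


Computing edit distance: "eeabf" -> "fda"
DP table:
           f    d    a
      0    1    2    3
  e   1    1    2    3
  e   2    2    2    3
  a   3    3    3    2
  b   4    4    4    3
  f   5    4    5    4
Edit distance = dp[5][3] = 4

4


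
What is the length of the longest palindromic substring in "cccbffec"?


Input: "cccbffec"
Checking substrings for palindromes:
  [0:3] "ccc" (len 3) => palindrome
  [0:2] "cc" (len 2) => palindrome
  [1:3] "cc" (len 2) => palindrome
  [4:6] "ff" (len 2) => palindrome
Longest palindromic substring: "ccc" with length 3

3


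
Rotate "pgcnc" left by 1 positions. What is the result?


Input: "pgcnc", rotate left by 1
First 1 characters: "p"
Remaining characters: "gcnc"
Concatenate remaining + first: "gcnc" + "p" = "gcncp"

gcncp


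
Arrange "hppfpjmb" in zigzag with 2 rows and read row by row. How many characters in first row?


Zigzag "hppfpjmb" into 2 rows:
Placing characters:
  'h' => row 0
  'p' => row 1
  'p' => row 0
  'f' => row 1
  'p' => row 0
  'j' => row 1
  'm' => row 0
  'b' => row 1
Rows:
  Row 0: "hppm"
  Row 1: "pfjb"
First row length: 4

4


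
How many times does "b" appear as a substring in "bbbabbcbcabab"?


Searching for "b" in "bbbabbcbcabab"
Scanning each position:
  Position 0: "b" => MATCH
  Position 1: "b" => MATCH
  Position 2: "b" => MATCH
  Position 3: "a" => no
  Position 4: "b" => MATCH
  Position 5: "b" => MATCH
  Position 6: "c" => no
  Position 7: "b" => MATCH
  Position 8: "c" => no
  Position 9: "a" => no
  Position 10: "b" => MATCH
  Position 11: "a" => no
  Position 12: "b" => MATCH
Total occurrences: 8

8


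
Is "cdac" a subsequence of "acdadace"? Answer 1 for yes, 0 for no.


Check if "cdac" is a subsequence of "acdadace"
Greedy scan:
  Position 0 ('a'): no match needed
  Position 1 ('c'): matches sub[0] = 'c'
  Position 2 ('d'): matches sub[1] = 'd'
  Position 3 ('a'): matches sub[2] = 'a'
  Position 4 ('d'): no match needed
  Position 5 ('a'): no match needed
  Position 6 ('c'): matches sub[3] = 'c'
  Position 7 ('e'): no match needed
All 4 characters matched => is a subsequence

1


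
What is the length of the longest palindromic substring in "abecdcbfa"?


Input: "abecdcbfa"
Checking substrings for palindromes:
  [3:6] "cdc" (len 3) => palindrome
Longest palindromic substring: "cdc" with length 3

3


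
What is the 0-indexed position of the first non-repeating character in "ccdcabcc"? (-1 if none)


Input: ccdcabcc
Character frequencies:
  'a': 1
  'b': 1
  'c': 5
  'd': 1
Scanning left to right for freq == 1:
  Position 0 ('c'): freq=5, skip
  Position 1 ('c'): freq=5, skip
  Position 2 ('d'): unique! => answer = 2

2


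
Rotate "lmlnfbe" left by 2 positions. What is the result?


Input: "lmlnfbe", rotate left by 2
First 2 characters: "lm"
Remaining characters: "lnfbe"
Concatenate remaining + first: "lnfbe" + "lm" = "lnfbelm"

lnfbelm


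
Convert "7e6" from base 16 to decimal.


Input: "7e6" in base 16
Positional expansion:
  Digit '7' (value 7) x 16^2 = 1792
  Digit 'e' (value 14) x 16^1 = 224
  Digit '6' (value 6) x 16^0 = 6
Sum = 2022

2022


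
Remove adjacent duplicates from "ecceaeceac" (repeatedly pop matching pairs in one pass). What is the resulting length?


Input: ecceaeceac
Stack-based adjacent duplicate removal:
  Read 'e': push. Stack: e
  Read 'c': push. Stack: ec
  Read 'c': matches stack top 'c' => pop. Stack: e
  Read 'e': matches stack top 'e' => pop. Stack: (empty)
  Read 'a': push. Stack: a
  Read 'e': push. Stack: ae
  Read 'c': push. Stack: aec
  Read 'e': push. Stack: aece
  Read 'a': push. Stack: aecea
  Read 'c': push. Stack: aeceac
Final stack: "aeceac" (length 6)

6


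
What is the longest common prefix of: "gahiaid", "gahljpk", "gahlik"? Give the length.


Words: gahiaid, gahljpk, gahlik
  Position 0: all 'g' => match
  Position 1: all 'a' => match
  Position 2: all 'h' => match
  Position 3: ('i', 'l', 'l') => mismatch, stop
LCP = "gah" (length 3)

3


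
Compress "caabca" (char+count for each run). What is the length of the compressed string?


Input: caabca
Runs:
  'c' x 1 => "c1"
  'a' x 2 => "a2"
  'b' x 1 => "b1"
  'c' x 1 => "c1"
  'a' x 1 => "a1"
Compressed: "c1a2b1c1a1"
Compressed length: 10

10


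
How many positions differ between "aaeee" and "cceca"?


Comparing "aaeee" and "cceca" position by position:
  Position 0: 'a' vs 'c' => DIFFER
  Position 1: 'a' vs 'c' => DIFFER
  Position 2: 'e' vs 'e' => same
  Position 3: 'e' vs 'c' => DIFFER
  Position 4: 'e' vs 'a' => DIFFER
Positions that differ: 4

4


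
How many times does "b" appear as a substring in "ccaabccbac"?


Searching for "b" in "ccaabccbac"
Scanning each position:
  Position 0: "c" => no
  Position 1: "c" => no
  Position 2: "a" => no
  Position 3: "a" => no
  Position 4: "b" => MATCH
  Position 5: "c" => no
  Position 6: "c" => no
  Position 7: "b" => MATCH
  Position 8: "a" => no
  Position 9: "c" => no
Total occurrences: 2

2


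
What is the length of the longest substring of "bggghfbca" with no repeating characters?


Input: "bggghfbca"
Sliding window (track last position of each char):
  Position 0 ('b'): window [0,0] length 1 -- new best
  Position 1 ('g'): window [0,1] length 2 -- new best
  Position 2 ('g'): repeat (last at 1), move window start to 2
  Position 2 ('g'): window [2,2] length 1
  Position 3 ('g'): repeat (last at 2), move window start to 3
  Position 3 ('g'): window [3,3] length 1
  Position 4 ('h'): window [3,4] length 2
  Position 5 ('f'): window [3,5] length 3 -- new best
  Position 6 ('b'): window [3,6] length 4 -- new best
  Position 7 ('c'): window [3,7] length 5 -- new best
  Position 8 ('a'): window [3,8] length 6 -- new best
Longest substring with no repeats: "ghfbca" with length 6

6


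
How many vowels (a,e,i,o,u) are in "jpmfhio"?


Input: jpmfhio
Checking each character:
  'j' at position 0: consonant
  'p' at position 1: consonant
  'm' at position 2: consonant
  'f' at position 3: consonant
  'h' at position 4: consonant
  'i' at position 5: vowel (running total: 1)
  'o' at position 6: vowel (running total: 2)
Total vowels: 2

2


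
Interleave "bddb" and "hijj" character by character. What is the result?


Interleaving "bddb" and "hijj":
  Position 0: 'b' from first, 'h' from second => "bh"
  Position 1: 'd' from first, 'i' from second => "di"
  Position 2: 'd' from first, 'j' from second => "dj"
  Position 3: 'b' from first, 'j' from second => "bj"
Result: bhdidjbj

bhdidjbj
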